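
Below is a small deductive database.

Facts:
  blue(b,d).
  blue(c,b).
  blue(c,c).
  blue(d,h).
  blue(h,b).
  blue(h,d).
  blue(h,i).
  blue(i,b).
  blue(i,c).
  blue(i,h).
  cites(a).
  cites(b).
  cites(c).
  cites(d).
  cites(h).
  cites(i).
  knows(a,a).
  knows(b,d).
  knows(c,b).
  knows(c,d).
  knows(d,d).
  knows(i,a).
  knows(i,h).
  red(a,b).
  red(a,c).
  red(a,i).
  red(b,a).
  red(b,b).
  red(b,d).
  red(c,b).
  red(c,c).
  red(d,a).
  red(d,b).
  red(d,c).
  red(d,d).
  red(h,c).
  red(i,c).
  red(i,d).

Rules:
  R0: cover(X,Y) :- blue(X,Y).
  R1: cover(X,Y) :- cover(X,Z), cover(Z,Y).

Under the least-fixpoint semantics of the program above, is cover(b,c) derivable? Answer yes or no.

round 1: derive cover(b,d) via R0 from blue(b,d)
round 1: derive cover(c,b) via R0 from blue(c,b)
round 1: derive cover(c,c) via R0 from blue(c,c)
round 1: derive cover(d,h) via R0 from blue(d,h)
round 1: derive cover(h,b) via R0 from blue(h,b)
round 1: derive cover(h,d) via R0 from blue(h,d)
round 1: derive cover(h,i) via R0 from blue(h,i)
round 1: derive cover(i,b) via R0 from blue(i,b)
round 1: derive cover(i,c) via R0 from blue(i,c)
round 1: derive cover(i,h) via R0 from blue(i,h)
round 2: derive cover(b,h) via R1 from cover(b,d), cover(d,h)
round 2: derive cover(c,d) via R1 from cover(c,b), cover(b,d)
round 2: derive cover(d,b) via R1 from cover(d,h), cover(h,b)
round 2: derive cover(d,d) via R1 from cover(d,h), cover(h,d)
round 2: derive cover(d,i) via R1 from cover(d,h), cover(h,i)
round 2: derive cover(h,c) via R1 from cover(h,i), cover(i,c)
round 2: derive cover(h,h) via R1 from cover(h,d), cover(d,h)
round 2: derive cover(i,d) via R1 from cover(i,b), cover(b,d)
round 2: derive cover(i,i) via R1 from cover(i,h), cover(h,i)
round 3: derive cover(b,b) via R1 from cover(b,d), cover(d,b)
round 3: derive cover(b,c) via R1 from cover(b,h), cover(h,c)
round 3: derive cover(b,i) via R1 from cover(b,d), cover(d,i)
round 3: derive cover(c,h) via R1 from cover(c,b), cover(b,h)
round 3: derive cover(c,i) via R1 from cover(c,d), cover(d,i)
round 3: derive cover(d,c) via R1 from cover(d,h), cover(h,c)

yes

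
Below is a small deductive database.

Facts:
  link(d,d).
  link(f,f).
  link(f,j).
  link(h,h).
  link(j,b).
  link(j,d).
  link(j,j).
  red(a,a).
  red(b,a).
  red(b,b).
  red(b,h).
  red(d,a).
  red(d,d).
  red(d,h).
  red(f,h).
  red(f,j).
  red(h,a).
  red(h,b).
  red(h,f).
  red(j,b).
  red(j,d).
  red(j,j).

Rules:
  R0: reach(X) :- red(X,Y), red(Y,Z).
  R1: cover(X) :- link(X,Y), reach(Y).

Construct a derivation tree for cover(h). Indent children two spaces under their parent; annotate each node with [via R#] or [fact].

cover(h)  [via R1]
  link(h,h)  [fact]
  reach(h)  [via R0]
    red(h,a)  [fact]
    red(a,a)  [fact]

round 1: derive reach(a) via R0 from red(a,a), red(a,a)
round 1: derive reach(b) via R0 from red(b,a), red(a,a)
round 1: derive reach(d) via R0 from red(d,a), red(a,a)
round 1: derive reach(f) via R0 from red(f,h), red(h,a)
round 1: derive reach(h) via R0 from red(h,a), red(a,a)
round 1: derive reach(j) via R0 from red(j,b), red(b,a)
round 2: derive cover(d) via R1 from link(d,d), reach(d)
round 2: derive cover(f) via R1 from link(f,f), reach(f)
round 2: derive cover(h) via R1 from link(h,h), reach(h)
round 2: derive cover(j) via R1 from link(j,b), reach(b)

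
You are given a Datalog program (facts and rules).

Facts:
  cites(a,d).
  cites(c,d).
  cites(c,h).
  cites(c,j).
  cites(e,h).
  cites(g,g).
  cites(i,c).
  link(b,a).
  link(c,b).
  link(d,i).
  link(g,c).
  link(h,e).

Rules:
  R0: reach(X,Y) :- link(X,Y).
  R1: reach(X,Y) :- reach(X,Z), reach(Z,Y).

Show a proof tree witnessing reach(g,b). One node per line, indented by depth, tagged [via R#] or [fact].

reach(g,b)  [via R1]
  reach(g,c)  [via R0]
    link(g,c)  [fact]
  reach(c,b)  [via R0]
    link(c,b)  [fact]

round 1: derive reach(b,a) via R0 from link(b,a)
round 1: derive reach(c,b) via R0 from link(c,b)
round 1: derive reach(d,i) via R0 from link(d,i)
round 1: derive reach(g,c) via R0 from link(g,c)
round 1: derive reach(h,e) via R0 from link(h,e)
round 2: derive reach(c,a) via R1 from reach(c,b), reach(b,a)
round 2: derive reach(g,b) via R1 from reach(g,c), reach(c,b)
round 3: derive reach(g,a) via R1 from reach(g,b), reach(b,a)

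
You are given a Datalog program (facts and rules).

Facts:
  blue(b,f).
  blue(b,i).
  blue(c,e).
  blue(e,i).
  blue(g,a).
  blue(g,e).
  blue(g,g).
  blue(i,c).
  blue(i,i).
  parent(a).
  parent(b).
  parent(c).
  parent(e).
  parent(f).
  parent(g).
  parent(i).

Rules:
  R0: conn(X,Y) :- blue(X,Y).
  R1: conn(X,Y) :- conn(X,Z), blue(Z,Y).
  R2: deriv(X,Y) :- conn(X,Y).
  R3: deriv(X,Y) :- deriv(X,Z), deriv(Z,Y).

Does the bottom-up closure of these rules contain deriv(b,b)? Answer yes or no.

round 1: derive conn(b,f) via R0 from blue(b,f)
round 1: derive conn(b,i) via R0 from blue(b,i)
round 1: derive conn(c,e) via R0 from blue(c,e)
round 1: derive conn(e,i) via R0 from blue(e,i)
round 1: derive conn(g,a) via R0 from blue(g,a)
round 1: derive conn(g,e) via R0 from blue(g,e)
round 1: derive conn(g,g) via R0 from blue(g,g)
round 1: derive conn(i,c) via R0 from blue(i,c)
round 1: derive conn(i,i) via R0 from blue(i,i)
round 2: derive conn(b,c) via R1 from conn(b,i), blue(i,c)
round 2: derive conn(c,i) via R1 from conn(c,e), blue(e,i)
round 2: derive conn(e,c) via R1 from conn(e,i), blue(i,c)
round 2: derive conn(g,i) via R1 from conn(g,e), blue(e,i)
round 2: derive conn(i,e) via R1 from conn(i,c), blue(c,e)
round 2: derive deriv(b,f) via R2 from conn(b,f)
round 2: derive deriv(b,i) via R2 from conn(b,i)
round 2: derive deriv(c,e) via R2 from conn(c,e)
round 2: derive deriv(e,i) via R2 from conn(e,i)
round 2: derive deriv(g,a) via R2 from conn(g,a)
round 2: derive deriv(g,e) via R2 from conn(g,e)
round 2: derive deriv(g,g) via R2 from conn(g,g)
round 2: derive deriv(i,c) via R2 from conn(i,c)
round 2: derive deriv(i,i) via R2 from conn(i,i)
round 3: derive conn(b,e) via R1 from conn(b,c), blue(c,e)
round 3: derive conn(c,c) via R1 from conn(c,i), blue(i,c)
round 3: derive conn(e,e) via R1 from conn(e,c), blue(c,e)
round 3: derive conn(g,c) via R1 from conn(g,i), blue(i,c)
round 3: derive deriv(b,c) via R2 from conn(b,c)
round 3: derive deriv(c,i) via R2 from conn(c,i)
round 3: derive deriv(e,c) via R2 from conn(e,c)
round 3: derive deriv(g,i) via R2 from conn(g,i)
round 3: derive deriv(i,e) via R2 from conn(i,e)
round 4: derive deriv(b,e) via R2 from conn(b,e)
round 4: derive deriv(c,c) via R2 from conn(c,c)
round 4: derive deriv(e,e) via R2 from conn(e,e)
round 4: derive deriv(g,c) via R2 from conn(g,c)

no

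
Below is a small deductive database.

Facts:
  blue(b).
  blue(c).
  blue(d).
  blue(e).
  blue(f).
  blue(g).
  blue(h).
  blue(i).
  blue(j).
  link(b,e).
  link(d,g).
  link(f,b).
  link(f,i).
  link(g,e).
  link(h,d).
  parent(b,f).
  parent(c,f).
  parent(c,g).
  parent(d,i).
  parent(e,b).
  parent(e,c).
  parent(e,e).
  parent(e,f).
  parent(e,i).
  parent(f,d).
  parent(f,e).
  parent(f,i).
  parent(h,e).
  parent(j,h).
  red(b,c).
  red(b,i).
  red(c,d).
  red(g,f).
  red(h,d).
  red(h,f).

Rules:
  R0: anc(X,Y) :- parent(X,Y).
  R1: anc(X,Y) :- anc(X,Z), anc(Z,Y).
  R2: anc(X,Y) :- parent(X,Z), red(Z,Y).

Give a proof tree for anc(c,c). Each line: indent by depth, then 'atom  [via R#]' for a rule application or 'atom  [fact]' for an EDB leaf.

round 1: derive anc(b,f) via R0 from parent(b,f)
round 1: derive anc(c,f) via R0 from parent(c,f)
round 1: derive anc(c,g) via R0 from parent(c,g)
round 1: derive anc(d,i) via R0 from parent(d,i)
round 1: derive anc(e,b) via R0 from parent(e,b)
round 1: derive anc(e,c) via R0 from parent(e,c)
round 1: derive anc(e,e) via R0 from parent(e,e)
round 1: derive anc(e,f) via R0 from parent(e,f)
round 1: derive anc(e,i) via R0 from parent(e,i)
round 1: derive anc(f,d) via R0 from parent(f,d)
round 1: derive anc(f,e) via R0 from parent(f,e)
round 1: derive anc(f,i) via R0 from parent(f,i)
round 1: derive anc(h,e) via R0 from parent(h,e)
round 1: derive anc(j,h) via R0 from parent(j,h)
round 1: derive anc(e,d) via R2 from parent(e,c), red(c,d)
round 1: derive anc(j,d) via R2 from parent(j,h), red(h,d)
round 1: derive anc(j,f) via R2 from parent(j,h), red(h,f)
round 2: derive anc(b,d) via R1 from anc(b,f), anc(f,d)
round 2: derive anc(b,e) via R1 from anc(b,f), anc(f,e)
round 2: derive anc(b,i) via R1 from anc(b,f), anc(f,i)
round 2: derive anc(c,d) via R1 from anc(c,f), anc(f,d)
round 2: derive anc(c,e) via R1 from anc(c,f), anc(f,e)
round 2: derive anc(c,i) via R1 from anc(c,f), anc(f,i)
round 2: derive anc(e,g) via R1 from anc(e,c), anc(c,g)
round 2: derive anc(f,b) via R1 from anc(f,e), anc(e,b)
round 2: derive anc(f,c) via R1 from anc(f,e), anc(e,c)
round 2: derive anc(f,f) via R1 from anc(f,e), anc(e,f)
round 2: derive anc(h,b) via R1 from anc(h,e), anc(e,b)
round 2: derive anc(h,c) via R1 from anc(h,e), anc(e,c)
round 2: derive anc(h,d) via R1 from anc(h,e), anc(e,d)
round 2: derive anc(h,f) via R1 from anc(h,e), anc(e,f)
round 2: derive anc(h,i) via R1 from anc(h,e), anc(e,i)
round 2: derive anc(j,e) via R1 from anc(j,f), anc(f,e)
round 2: derive anc(j,i) via R1 from anc(j,d), anc(d,i)
round 3: derive anc(b,b) via R1 from anc(b,e), anc(e,b)
round 3: derive anc(b,c) via R1 from anc(b,e), anc(e,c)
round 3: derive anc(b,g) via R1 from anc(b,e), anc(e,g)
round 3: derive anc(c,b) via R1 from anc(c,e), anc(e,b)
round 3: derive anc(c,c) via R1 from anc(c,e), anc(e,c)
round 3: derive anc(f,g) via R1 from anc(f,c), anc(c,g)
round 3: derive anc(h,g) via R1 from anc(h,c), anc(c,g)
round 3: derive anc(j,b) via R1 from anc(j,e), anc(e,b)
round 3: derive anc(j,c) via R1 from anc(j,e), anc(e,c)
round 3: derive anc(j,g) via R1 from anc(j,e), anc(e,g)

anc(c,c)  [via R1]
  anc(c,e)  [via R1]
    anc(c,f)  [via R0]
      parent(c,f)  [fact]
    anc(f,e)  [via R0]
      parent(f,e)  [fact]
  anc(e,c)  [via R0]
    parent(e,c)  [fact]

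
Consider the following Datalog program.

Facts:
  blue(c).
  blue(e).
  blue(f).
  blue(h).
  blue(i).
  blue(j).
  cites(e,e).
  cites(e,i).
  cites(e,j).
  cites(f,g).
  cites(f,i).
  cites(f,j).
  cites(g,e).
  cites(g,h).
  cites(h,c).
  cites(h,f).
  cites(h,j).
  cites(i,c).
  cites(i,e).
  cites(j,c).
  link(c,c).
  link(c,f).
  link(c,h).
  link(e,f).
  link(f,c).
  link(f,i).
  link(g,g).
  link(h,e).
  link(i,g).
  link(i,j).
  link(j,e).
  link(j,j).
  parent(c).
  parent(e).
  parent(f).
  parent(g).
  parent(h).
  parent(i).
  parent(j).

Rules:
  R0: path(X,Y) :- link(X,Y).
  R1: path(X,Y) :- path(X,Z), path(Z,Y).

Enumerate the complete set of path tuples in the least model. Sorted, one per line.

path(c,c)
path(c,e)
path(c,f)
path(c,g)
path(c,h)
path(c,i)
path(c,j)
path(e,c)
path(e,e)
path(e,f)
path(e,g)
path(e,h)
path(e,i)
path(e,j)
path(f,c)
path(f,e)
path(f,f)
path(f,g)
path(f,h)
path(f,i)
path(f,j)
path(g,g)
path(h,c)
path(h,e)
path(h,f)
path(h,g)
path(h,h)
path(h,i)
path(h,j)
path(i,c)
path(i,e)
path(i,f)
path(i,g)
path(i,h)
path(i,i)
path(i,j)
path(j,c)
path(j,e)
path(j,f)
path(j,g)
path(j,h)
path(j,i)
path(j,j)

round 1: derive path(c,c) via R0 from link(c,c)
round 1: derive path(c,f) via R0 from link(c,f)
round 1: derive path(c,h) via R0 from link(c,h)
round 1: derive path(e,f) via R0 from link(e,f)
round 1: derive path(f,c) via R0 from link(f,c)
round 1: derive path(f,i) via R0 from link(f,i)
round 1: derive path(g,g) via R0 from link(g,g)
round 1: derive path(h,e) via R0 from link(h,e)
round 1: derive path(i,g) via R0 from link(i,g)
round 1: derive path(i,j) via R0 from link(i,j)
round 1: derive path(j,e) via R0 from link(j,e)
round 1: derive path(j,j) via R0 from link(j,j)
round 2: derive path(c,e) via R1 from path(c,h), path(h,e)
round 2: derive path(c,i) via R1 from path(c,f), path(f,i)
round 2: derive path(e,c) via R1 from path(e,f), path(f,c)
round 2: derive path(e,i) via R1 from path(e,f), path(f,i)
round 2: derive path(f,f) via R1 from path(f,c), path(c,f)
round 2: derive path(f,g) via R1 from path(f,i), path(i,g)
round 2: derive path(f,h) via R1 from path(f,c), path(c,h)
round 2: derive path(f,j) via R1 from path(f,i), path(i,j)
round 2: derive path(h,f) via R1 from path(h,e), path(e,f)
round 2: derive path(i,e) via R1 from path(i,j), path(j,e)
round 2: derive path(j,f) via R1 from path(j,e), path(e,f)
round 3: derive path(c,g) via R1 from path(c,f), path(f,g)
round 3: derive path(c,j) via R1 from path(c,f), path(f,j)
round 3: derive path(e,e) via R1 from path(e,c), path(c,e)
round 3: derive path(e,g) via R1 from path(e,f), path(f,g)
round 3: derive path(e,h) via R1 from path(e,c), path(c,h)
round 3: derive path(e,j) via R1 from path(e,f), path(f,j)
round 3: derive path(f,e) via R1 from path(f,c), path(c,e)
round 3: derive path(h,c) via R1 from path(h,e), path(e,c)
round 3: derive path(h,g) via R1 from path(h,f), path(f,g)
round 3: derive path(h,h) via R1 from path(h,f), path(f,h)
round 3: derive path(h,i) via R1 from path(h,e), path(e,i)
round 3: derive path(h,j) via R1 from path(h,f), path(f,j)
round 3: derive path(i,c) via R1 from path(i,e), path(e,c)
round 3: derive path(i,f) via R1 from path(i,e), path(e,f)
round 3: derive path(i,i) via R1 from path(i,e), path(e,i)
round 3: derive path(j,c) via R1 from path(j,e), path(e,c)
round 3: derive path(j,g) via R1 from path(j,f), path(f,g)
round 3: derive path(j,h) via R1 from path(j,f), path(f,h)
round 3: derive path(j,i) via R1 from path(j,e), path(e,i)
round 4: derive path(i,h) via R1 from path(i,c), path(c,h)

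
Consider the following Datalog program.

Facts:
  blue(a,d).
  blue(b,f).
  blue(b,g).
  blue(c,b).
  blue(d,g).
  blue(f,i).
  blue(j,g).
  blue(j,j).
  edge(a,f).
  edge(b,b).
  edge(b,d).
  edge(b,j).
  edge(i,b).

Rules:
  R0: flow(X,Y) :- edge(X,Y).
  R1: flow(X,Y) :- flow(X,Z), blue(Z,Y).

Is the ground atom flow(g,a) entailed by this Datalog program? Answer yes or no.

no

round 1: derive flow(a,f) via R0 from edge(a,f)
round 1: derive flow(b,b) via R0 from edge(b,b)
round 1: derive flow(b,d) via R0 from edge(b,d)
round 1: derive flow(b,j) via R0 from edge(b,j)
round 1: derive flow(i,b) via R0 from edge(i,b)
round 2: derive flow(a,i) via R1 from flow(a,f), blue(f,i)
round 2: derive flow(b,f) via R1 from flow(b,b), blue(b,f)
round 2: derive flow(b,g) via R1 from flow(b,b), blue(b,g)
round 2: derive flow(i,f) via R1 from flow(i,b), blue(b,f)
round 2: derive flow(i,g) via R1 from flow(i,b), blue(b,g)
round 3: derive flow(b,i) via R1 from flow(b,f), blue(f,i)
round 3: derive flow(i,i) via R1 from flow(i,f), blue(f,i)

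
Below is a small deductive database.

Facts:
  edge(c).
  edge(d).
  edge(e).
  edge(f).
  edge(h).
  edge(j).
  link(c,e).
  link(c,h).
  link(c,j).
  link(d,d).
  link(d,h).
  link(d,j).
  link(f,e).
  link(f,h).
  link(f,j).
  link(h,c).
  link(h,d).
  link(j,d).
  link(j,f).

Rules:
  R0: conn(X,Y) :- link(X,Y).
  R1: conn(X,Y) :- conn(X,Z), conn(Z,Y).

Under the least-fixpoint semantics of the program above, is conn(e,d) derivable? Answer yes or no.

no

round 1: derive conn(c,e) via R0 from link(c,e)
round 1: derive conn(c,h) via R0 from link(c,h)
round 1: derive conn(c,j) via R0 from link(c,j)
round 1: derive conn(d,d) via R0 from link(d,d)
round 1: derive conn(d,h) via R0 from link(d,h)
round 1: derive conn(d,j) via R0 from link(d,j)
round 1: derive conn(f,e) via R0 from link(f,e)
round 1: derive conn(f,h) via R0 from link(f,h)
round 1: derive conn(f,j) via R0 from link(f,j)
round 1: derive conn(h,c) via R0 from link(h,c)
round 1: derive conn(h,d) via R0 from link(h,d)
round 1: derive conn(j,d) via R0 from link(j,d)
round 1: derive conn(j,f) via R0 from link(j,f)
round 2: derive conn(c,c) via R1 from conn(c,h), conn(h,c)
round 2: derive conn(c,d) via R1 from conn(c,h), conn(h,d)
round 2: derive conn(c,f) via R1 from conn(c,j), conn(j,f)
round 2: derive conn(d,c) via R1 from conn(d,h), conn(h,c)
round 2: derive conn(d,f) via R1 from conn(d,j), conn(j,f)
round 2: derive conn(f,c) via R1 from conn(f,h), conn(h,c)
round 2: derive conn(f,d) via R1 from conn(f,h), conn(h,d)
round 2: derive conn(f,f) via R1 from conn(f,j), conn(j,f)
round 2: derive conn(h,e) via R1 from conn(h,c), conn(c,e)
round 2: derive conn(h,h) via R1 from conn(h,c), conn(c,h)
round 2: derive conn(h,j) via R1 from conn(h,c), conn(c,j)
round 2: derive conn(j,e) via R1 from conn(j,f), conn(f,e)
round 2: derive conn(j,h) via R1 from conn(j,d), conn(d,h)
round 2: derive conn(j,j) via R1 from conn(j,d), conn(d,j)
round 3: derive conn(d,e) via R1 from conn(d,c), conn(c,e)
round 3: derive conn(h,f) via R1 from conn(h,c), conn(c,f)
round 3: derive conn(j,c) via R1 from conn(j,d), conn(d,c)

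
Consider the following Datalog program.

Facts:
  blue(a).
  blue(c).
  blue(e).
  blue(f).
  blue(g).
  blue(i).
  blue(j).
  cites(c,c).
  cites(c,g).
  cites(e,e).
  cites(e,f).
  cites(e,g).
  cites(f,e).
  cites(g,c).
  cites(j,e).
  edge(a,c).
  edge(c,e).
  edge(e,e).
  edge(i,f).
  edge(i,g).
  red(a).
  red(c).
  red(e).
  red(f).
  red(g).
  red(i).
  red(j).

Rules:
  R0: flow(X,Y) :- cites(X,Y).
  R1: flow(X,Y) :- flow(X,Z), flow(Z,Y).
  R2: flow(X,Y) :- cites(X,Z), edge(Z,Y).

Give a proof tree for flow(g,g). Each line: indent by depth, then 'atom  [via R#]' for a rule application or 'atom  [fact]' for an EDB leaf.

round 1: derive flow(c,c) via R0 from cites(c,c)
round 1: derive flow(c,g) via R0 from cites(c,g)
round 1: derive flow(e,e) via R0 from cites(e,e)
round 1: derive flow(e,f) via R0 from cites(e,f)
round 1: derive flow(e,g) via R0 from cites(e,g)
round 1: derive flow(f,e) via R0 from cites(f,e)
round 1: derive flow(g,c) via R0 from cites(g,c)
round 1: derive flow(j,e) via R0 from cites(j,e)
round 1: derive flow(c,e) via R2 from cites(c,c), edge(c,e)
round 1: derive flow(g,e) via R2 from cites(g,c), edge(c,e)
round 2: derive flow(c,f) via R1 from flow(c,e), flow(e,f)
round 2: derive flow(e,c) via R1 from flow(e,g), flow(g,c)
round 2: derive flow(f,f) via R1 from flow(f,e), flow(e,f)
round 2: derive flow(f,g) via R1 from flow(f,e), flow(e,g)
round 2: derive flow(g,f) via R1 from flow(g,e), flow(e,f)
round 2: derive flow(g,g) via R1 from flow(g,c), flow(c,g)
round 2: derive flow(j,f) via R1 from flow(j,e), flow(e,f)
round 2: derive flow(j,g) via R1 from flow(j,e), flow(e,g)
round 3: derive flow(f,c) via R1 from flow(f,e), flow(e,c)
round 3: derive flow(j,c) via R1 from flow(j,e), flow(e,c)

flow(g,g)  [via R1]
  flow(g,c)  [via R0]
    cites(g,c)  [fact]
  flow(c,g)  [via R0]
    cites(c,g)  [fact]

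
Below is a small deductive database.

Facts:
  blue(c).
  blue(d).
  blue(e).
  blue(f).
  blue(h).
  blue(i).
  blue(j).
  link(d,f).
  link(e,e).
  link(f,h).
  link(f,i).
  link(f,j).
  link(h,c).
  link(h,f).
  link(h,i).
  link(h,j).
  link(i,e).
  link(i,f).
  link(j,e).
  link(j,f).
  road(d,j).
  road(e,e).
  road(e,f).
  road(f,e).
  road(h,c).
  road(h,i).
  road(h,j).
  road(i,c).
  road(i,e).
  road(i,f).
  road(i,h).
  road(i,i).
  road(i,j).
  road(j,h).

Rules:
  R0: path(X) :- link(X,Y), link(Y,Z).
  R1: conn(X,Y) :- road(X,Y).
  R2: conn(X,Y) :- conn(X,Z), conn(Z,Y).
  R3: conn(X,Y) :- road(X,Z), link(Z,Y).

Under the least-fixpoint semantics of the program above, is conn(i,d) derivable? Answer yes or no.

round 1: derive conn(d,j) via R1 from road(d,j)
round 1: derive conn(e,e) via R1 from road(e,e)
round 1: derive conn(e,f) via R1 from road(e,f)
round 1: derive conn(f,e) via R1 from road(f,e)
round 1: derive conn(h,c) via R1 from road(h,c)
round 1: derive conn(h,i) via R1 from road(h,i)
round 1: derive conn(h,j) via R1 from road(h,j)
round 1: derive conn(i,c) via R1 from road(i,c)
round 1: derive conn(i,e) via R1 from road(i,e)
round 1: derive conn(i,f) via R1 from road(i,f)
round 1: derive conn(i,h) via R1 from road(i,h)
round 1: derive conn(i,i) via R1 from road(i,i)
round 1: derive conn(i,j) via R1 from road(i,j)
round 1: derive conn(j,h) via R1 from road(j,h)
round 1: derive conn(d,e) via R3 from road(d,j), link(j,e)
round 1: derive conn(d,f) via R3 from road(d,j), link(j,f)
round 1: derive conn(e,h) via R3 from road(e,f), link(f,h)
round 1: derive conn(e,i) via R3 from road(e,f), link(f,i)
round 1: derive conn(e,j) via R3 from road(e,f), link(f,j)
round 1: derive conn(h,e) via R3 from road(h,i), link(i,e)
round 1: derive conn(h,f) via R3 from road(h,i), link(i,f)
round 1: derive conn(j,c) via R3 from road(j,h), link(h,c)
round 1: derive conn(j,f) via R3 from road(j,h), link(h,f)
round 1: derive conn(j,i) via R3 from road(j,h), link(h,i)
round 1: derive conn(j,j) via R3 from road(j,h), link(h,j)
round 2: derive conn(d,c) via R2 from conn(d,j), conn(j,c)
round 2: derive conn(d,h) via R2 from conn(d,e), conn(e,h)
round 2: derive conn(d,i) via R2 from conn(d,e), conn(e,i)
round 2: derive conn(e,c) via R2 from conn(e,h), conn(h,c)
round 2: derive conn(f,f) via R2 from conn(f,e), conn(e,f)
round 2: derive conn(f,h) via R2 from conn(f,e), conn(e,h)
round 2: derive conn(f,i) via R2 from conn(f,e), conn(e,i)
round 2: derive conn(f,j) via R2 from conn(f,e), conn(e,j)
round 2: derive conn(h,h) via R2 from conn(h,e), conn(e,h)
round 2: derive conn(j,e) via R2 from conn(j,f), conn(f,e)
round 3: derive conn(f,c) via R2 from conn(f,e), conn(e,c)

no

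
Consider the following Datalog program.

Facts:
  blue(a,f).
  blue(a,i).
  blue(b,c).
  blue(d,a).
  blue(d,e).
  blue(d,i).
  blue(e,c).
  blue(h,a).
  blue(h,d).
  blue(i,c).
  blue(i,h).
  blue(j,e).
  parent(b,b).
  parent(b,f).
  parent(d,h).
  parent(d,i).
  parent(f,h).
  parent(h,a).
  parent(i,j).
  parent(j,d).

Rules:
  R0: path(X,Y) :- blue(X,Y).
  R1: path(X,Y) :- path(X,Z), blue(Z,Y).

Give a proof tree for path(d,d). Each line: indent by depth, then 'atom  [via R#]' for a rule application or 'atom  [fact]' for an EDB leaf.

round 1: derive path(a,f) via R0 from blue(a,f)
round 1: derive path(a,i) via R0 from blue(a,i)
round 1: derive path(b,c) via R0 from blue(b,c)
round 1: derive path(d,a) via R0 from blue(d,a)
round 1: derive path(d,e) via R0 from blue(d,e)
round 1: derive path(d,i) via R0 from blue(d,i)
round 1: derive path(e,c) via R0 from blue(e,c)
round 1: derive path(h,a) via R0 from blue(h,a)
round 1: derive path(h,d) via R0 from blue(h,d)
round 1: derive path(i,c) via R0 from blue(i,c)
round 1: derive path(i,h) via R0 from blue(i,h)
round 1: derive path(j,e) via R0 from blue(j,e)
round 2: derive path(a,c) via R1 from path(a,i), blue(i,c)
round 2: derive path(a,h) via R1 from path(a,i), blue(i,h)
round 2: derive path(d,c) via R1 from path(d,e), blue(e,c)
round 2: derive path(d,f) via R1 from path(d,a), blue(a,f)
round 2: derive path(d,h) via R1 from path(d,i), blue(i,h)
round 2: derive path(h,e) via R1 from path(h,d), blue(d,e)
round 2: derive path(h,f) via R1 from path(h,a), blue(a,f)
round 2: derive path(h,i) via R1 from path(h,a), blue(a,i)
round 2: derive path(i,a) via R1 from path(i,h), blue(h,a)
round 2: derive path(i,d) via R1 from path(i,h), blue(h,d)
round 2: derive path(j,c) via R1 from path(j,e), blue(e,c)
round 3: derive path(a,a) via R1 from path(a,h), blue(h,a)
round 3: derive path(a,d) via R1 from path(a,h), blue(h,d)
round 3: derive path(d,d) via R1 from path(d,h), blue(h,d)
round 3: derive path(h,c) via R1 from path(h,e), blue(e,c)
round 3: derive path(h,h) via R1 from path(h,i), blue(i,h)
round 3: derive path(i,e) via R1 from path(i,d), blue(d,e)
round 3: derive path(i,f) via R1 from path(i,a), blue(a,f)
round 3: derive path(i,i) via R1 from path(i,a), blue(a,i)
round 4: derive path(a,e) via R1 from path(a,d), blue(d,e)

path(d,d)  [via R1]
  path(d,h)  [via R1]
    path(d,i)  [via R0]
      blue(d,i)  [fact]
    blue(i,h)  [fact]
  blue(h,d)  [fact]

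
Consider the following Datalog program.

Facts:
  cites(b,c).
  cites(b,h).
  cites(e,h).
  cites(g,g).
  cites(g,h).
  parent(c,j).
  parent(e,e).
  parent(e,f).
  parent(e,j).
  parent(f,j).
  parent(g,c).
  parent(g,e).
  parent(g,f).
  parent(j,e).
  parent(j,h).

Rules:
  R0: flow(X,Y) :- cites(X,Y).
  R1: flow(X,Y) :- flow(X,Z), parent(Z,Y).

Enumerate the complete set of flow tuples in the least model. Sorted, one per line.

flow(b,c)
flow(b,e)
flow(b,f)
flow(b,h)
flow(b,j)
flow(e,h)
flow(g,c)
flow(g,e)
flow(g,f)
flow(g,g)
flow(g,h)
flow(g,j)

round 1: derive flow(b,c) via R0 from cites(b,c)
round 1: derive flow(b,h) via R0 from cites(b,h)
round 1: derive flow(e,h) via R0 from cites(e,h)
round 1: derive flow(g,g) via R0 from cites(g,g)
round 1: derive flow(g,h) via R0 from cites(g,h)
round 2: derive flow(b,j) via R1 from flow(b,c), parent(c,j)
round 2: derive flow(g,c) via R1 from flow(g,g), parent(g,c)
round 2: derive flow(g,e) via R1 from flow(g,g), parent(g,e)
round 2: derive flow(g,f) via R1 from flow(g,g), parent(g,f)
round 3: derive flow(b,e) via R1 from flow(b,j), parent(j,e)
round 3: derive flow(g,j) via R1 from flow(g,c), parent(c,j)
round 4: derive flow(b,f) via R1 from flow(b,e), parent(e,f)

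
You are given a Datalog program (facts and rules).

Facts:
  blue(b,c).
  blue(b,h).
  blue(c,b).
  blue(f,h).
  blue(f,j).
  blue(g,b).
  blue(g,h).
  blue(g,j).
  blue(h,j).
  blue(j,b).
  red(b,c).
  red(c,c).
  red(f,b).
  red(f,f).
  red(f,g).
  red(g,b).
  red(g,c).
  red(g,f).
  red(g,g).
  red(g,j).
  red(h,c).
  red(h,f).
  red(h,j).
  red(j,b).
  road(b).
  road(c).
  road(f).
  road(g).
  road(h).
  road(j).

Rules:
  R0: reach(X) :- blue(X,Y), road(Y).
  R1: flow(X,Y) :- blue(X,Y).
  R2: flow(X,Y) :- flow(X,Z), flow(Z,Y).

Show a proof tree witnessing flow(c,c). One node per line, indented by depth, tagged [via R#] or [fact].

round 1: derive flow(b,c) via R1 from blue(b,c)
round 1: derive flow(b,h) via R1 from blue(b,h)
round 1: derive flow(c,b) via R1 from blue(c,b)
round 1: derive flow(f,h) via R1 from blue(f,h)
round 1: derive flow(f,j) via R1 from blue(f,j)
round 1: derive flow(g,b) via R1 from blue(g,b)
round 1: derive flow(g,h) via R1 from blue(g,h)
round 1: derive flow(g,j) via R1 from blue(g,j)
round 1: derive flow(h,j) via R1 from blue(h,j)
round 1: derive flow(j,b) via R1 from blue(j,b)
round 2: derive flow(b,b) via R2 from flow(b,c), flow(c,b)
round 2: derive flow(b,j) via R2 from flow(b,h), flow(h,j)
round 2: derive flow(c,c) via R2 from flow(c,b), flow(b,c)
round 2: derive flow(c,h) via R2 from flow(c,b), flow(b,h)
round 2: derive flow(f,b) via R2 from flow(f,j), flow(j,b)
round 2: derive flow(g,c) via R2 from flow(g,b), flow(b,c)
round 2: derive flow(h,b) via R2 from flow(h,j), flow(j,b)
round 2: derive flow(j,c) via R2 from flow(j,b), flow(b,c)
round 2: derive flow(j,h) via R2 from flow(j,b), flow(b,h)
round 3: derive flow(c,j) via R2 from flow(c,b), flow(b,j)
round 3: derive flow(f,c) via R2 from flow(f,b), flow(b,c)
round 3: derive flow(h,c) via R2 from flow(h,b), flow(b,c)
round 3: derive flow(h,h) via R2 from flow(h,b), flow(b,h)
round 3: derive flow(j,j) via R2 from flow(j,b), flow(b,j)

flow(c,c)  [via R2]
  flow(c,b)  [via R1]
    blue(c,b)  [fact]
  flow(b,c)  [via R1]
    blue(b,c)  [fact]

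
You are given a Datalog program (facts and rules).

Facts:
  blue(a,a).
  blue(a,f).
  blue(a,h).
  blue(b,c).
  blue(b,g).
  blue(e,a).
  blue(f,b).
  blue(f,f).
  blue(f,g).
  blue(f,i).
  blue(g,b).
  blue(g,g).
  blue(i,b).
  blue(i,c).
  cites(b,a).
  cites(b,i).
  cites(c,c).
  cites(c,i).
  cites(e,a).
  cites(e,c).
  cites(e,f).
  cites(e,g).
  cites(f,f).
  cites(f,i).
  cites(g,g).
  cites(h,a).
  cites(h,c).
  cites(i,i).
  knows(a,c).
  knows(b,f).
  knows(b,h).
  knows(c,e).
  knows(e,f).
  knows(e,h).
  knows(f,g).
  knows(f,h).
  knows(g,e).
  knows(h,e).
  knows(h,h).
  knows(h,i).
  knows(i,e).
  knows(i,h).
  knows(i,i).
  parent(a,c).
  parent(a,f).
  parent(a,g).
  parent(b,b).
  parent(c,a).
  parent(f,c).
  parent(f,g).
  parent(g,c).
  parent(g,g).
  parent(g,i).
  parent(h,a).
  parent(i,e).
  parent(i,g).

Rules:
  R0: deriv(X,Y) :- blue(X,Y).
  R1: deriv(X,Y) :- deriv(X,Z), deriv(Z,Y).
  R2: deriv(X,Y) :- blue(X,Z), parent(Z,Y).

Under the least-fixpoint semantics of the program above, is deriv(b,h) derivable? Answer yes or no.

yes

round 1: derive deriv(a,a) via R0 from blue(a,a)
round 1: derive deriv(a,f) via R0 from blue(a,f)
round 1: derive deriv(a,h) via R0 from blue(a,h)
round 1: derive deriv(b,c) via R0 from blue(b,c)
round 1: derive deriv(b,g) via R0 from blue(b,g)
round 1: derive deriv(e,a) via R0 from blue(e,a)
round 1: derive deriv(f,b) via R0 from blue(f,b)
round 1: derive deriv(f,f) via R0 from blue(f,f)
round 1: derive deriv(f,g) via R0 from blue(f,g)
round 1: derive deriv(f,i) via R0 from blue(f,i)
round 1: derive deriv(g,b) via R0 from blue(g,b)
round 1: derive deriv(g,g) via R0 from blue(g,g)
round 1: derive deriv(i,b) via R0 from blue(i,b)
round 1: derive deriv(i,c) via R0 from blue(i,c)
round 1: derive deriv(a,c) via R2 from blue(a,a), parent(a,c)
round 1: derive deriv(a,g) via R2 from blue(a,a), parent(a,g)
round 1: derive deriv(b,a) via R2 from blue(b,c), parent(c,a)
round 1: derive deriv(b,i) via R2 from blue(b,g), parent(g,i)
round 1: derive deriv(e,c) via R2 from blue(e,a), parent(a,c)
round 1: derive deriv(e,f) via R2 from blue(e,a), parent(a,f)
round 1: derive deriv(e,g) via R2 from blue(e,a), parent(a,g)
round 1: derive deriv(f,c) via R2 from blue(f,f), parent(f,c)
round 1: derive deriv(f,e) via R2 from blue(f,i), parent(i,e)
round 1: derive deriv(g,c) via R2 from blue(g,g), parent(g,c)
round 1: derive deriv(g,i) via R2 from blue(g,g), parent(g,i)
round 1: derive deriv(i,a) via R2 from blue(i,c), parent(c,a)
round 2: derive deriv(a,b) via R1 from deriv(a,f), deriv(f,b)
round 2: derive deriv(a,e) via R1 from deriv(a,f), deriv(f,e)
round 2: derive deriv(a,i) via R1 from deriv(a,f), deriv(f,i)
round 2: derive deriv(b,b) via R1 from deriv(b,g), deriv(g,b)
round 2: derive deriv(b,f) via R1 from deriv(b,a), deriv(a,f)
round 2: derive deriv(b,h) via R1 from deriv(b,a), deriv(a,h)
round 2: derive deriv(e,b) via R1 from deriv(e,f), deriv(f,b)
round 2: derive deriv(e,e) via R1 from deriv(e,f), deriv(f,e)
round 2: derive deriv(e,h) via R1 from deriv(e,a), deriv(a,h)
round 2: derive deriv(e,i) via R1 from deriv(e,f), deriv(f,i)
round 2: derive deriv(f,a) via R1 from deriv(f,b), deriv(b,a)
round 2: derive deriv(g,a) via R1 from deriv(g,b), deriv(b,a)
round 2: derive deriv(i,f) via R1 from deriv(i,a), deriv(a,f)
round 2: derive deriv(i,g) via R1 from deriv(i,a), deriv(a,g)
round 2: derive deriv(i,h) via R1 from deriv(i,a), deriv(a,h)
round 2: derive deriv(i,i) via R1 from deriv(i,b), deriv(b,i)
round 3: derive deriv(b,e) via R1 from deriv(b,a), deriv(a,e)
round 3: derive deriv(f,h) via R1 from deriv(f,a), deriv(a,h)
round 3: derive deriv(g,e) via R1 from deriv(g,a), deriv(a,e)
round 3: derive deriv(g,f) via R1 from deriv(g,a), deriv(a,f)
round 3: derive deriv(g,h) via R1 from deriv(g,a), deriv(a,h)
round 3: derive deriv(i,e) via R1 from deriv(i,a), deriv(a,e)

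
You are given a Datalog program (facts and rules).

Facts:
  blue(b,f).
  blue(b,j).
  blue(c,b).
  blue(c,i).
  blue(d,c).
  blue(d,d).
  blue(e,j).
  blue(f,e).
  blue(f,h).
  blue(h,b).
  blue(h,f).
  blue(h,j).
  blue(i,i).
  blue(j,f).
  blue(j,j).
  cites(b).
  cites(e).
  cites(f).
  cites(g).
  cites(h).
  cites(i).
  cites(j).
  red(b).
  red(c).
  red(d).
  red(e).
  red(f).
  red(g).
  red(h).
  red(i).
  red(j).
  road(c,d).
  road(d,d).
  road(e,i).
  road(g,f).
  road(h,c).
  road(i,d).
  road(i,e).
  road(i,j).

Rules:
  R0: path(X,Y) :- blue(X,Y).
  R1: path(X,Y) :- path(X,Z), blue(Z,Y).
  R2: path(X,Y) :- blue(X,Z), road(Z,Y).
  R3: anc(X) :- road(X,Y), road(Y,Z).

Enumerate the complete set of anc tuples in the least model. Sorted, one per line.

round 1: derive anc(c) via R3 from road(c,d), road(d,d)
round 1: derive anc(d) via R3 from road(d,d), road(d,d)
round 1: derive anc(e) via R3 from road(e,i), road(i,d)
round 1: derive anc(h) via R3 from road(h,c), road(c,d)
round 1: derive anc(i) via R3 from road(i,d), road(d,d)

anc(c)
anc(d)
anc(e)
anc(h)
anc(i)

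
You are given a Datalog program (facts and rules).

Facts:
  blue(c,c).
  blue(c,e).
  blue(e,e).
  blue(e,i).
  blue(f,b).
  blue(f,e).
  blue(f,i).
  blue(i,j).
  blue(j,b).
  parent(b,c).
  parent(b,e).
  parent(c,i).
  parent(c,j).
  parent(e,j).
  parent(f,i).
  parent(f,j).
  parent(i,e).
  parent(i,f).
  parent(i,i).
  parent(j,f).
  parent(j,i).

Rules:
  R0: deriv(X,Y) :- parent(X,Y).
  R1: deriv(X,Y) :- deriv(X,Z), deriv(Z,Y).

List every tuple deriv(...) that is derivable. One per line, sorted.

round 1: derive deriv(b,c) via R0 from parent(b,c)
round 1: derive deriv(b,e) via R0 from parent(b,e)
round 1: derive deriv(c,i) via R0 from parent(c,i)
round 1: derive deriv(c,j) via R0 from parent(c,j)
round 1: derive deriv(e,j) via R0 from parent(e,j)
round 1: derive deriv(f,i) via R0 from parent(f,i)
round 1: derive deriv(f,j) via R0 from parent(f,j)
round 1: derive deriv(i,e) via R0 from parent(i,e)
round 1: derive deriv(i,f) via R0 from parent(i,f)
round 1: derive deriv(i,i) via R0 from parent(i,i)
round 1: derive deriv(j,f) via R0 from parent(j,f)
round 1: derive deriv(j,i) via R0 from parent(j,i)
round 2: derive deriv(b,i) via R1 from deriv(b,c), deriv(c,i)
round 2: derive deriv(b,j) via R1 from deriv(b,c), deriv(c,j)
round 2: derive deriv(c,e) via R1 from deriv(c,i), deriv(i,e)
round 2: derive deriv(c,f) via R1 from deriv(c,i), deriv(i,f)
round 2: derive deriv(e,f) via R1 from deriv(e,j), deriv(j,f)
round 2: derive deriv(e,i) via R1 from deriv(e,j), deriv(j,i)
round 2: derive deriv(f,e) via R1 from deriv(f,i), deriv(i,e)
round 2: derive deriv(f,f) via R1 from deriv(f,i), deriv(i,f)
round 2: derive deriv(i,j) via R1 from deriv(i,e), deriv(e,j)
round 2: derive deriv(j,e) via R1 from deriv(j,i), deriv(i,e)
round 2: derive deriv(j,j) via R1 from deriv(j,f), deriv(f,j)
round 3: derive deriv(b,f) via R1 from deriv(b,c), deriv(c,f)
round 3: derive deriv(e,e) via R1 from deriv(e,f), deriv(f,e)

deriv(b,c)
deriv(b,e)
deriv(b,f)
deriv(b,i)
deriv(b,j)
deriv(c,e)
deriv(c,f)
deriv(c,i)
deriv(c,j)
deriv(e,e)
deriv(e,f)
deriv(e,i)
deriv(e,j)
deriv(f,e)
deriv(f,f)
deriv(f,i)
deriv(f,j)
deriv(i,e)
deriv(i,f)
deriv(i,i)
deriv(i,j)
deriv(j,e)
deriv(j,f)
deriv(j,i)
deriv(j,j)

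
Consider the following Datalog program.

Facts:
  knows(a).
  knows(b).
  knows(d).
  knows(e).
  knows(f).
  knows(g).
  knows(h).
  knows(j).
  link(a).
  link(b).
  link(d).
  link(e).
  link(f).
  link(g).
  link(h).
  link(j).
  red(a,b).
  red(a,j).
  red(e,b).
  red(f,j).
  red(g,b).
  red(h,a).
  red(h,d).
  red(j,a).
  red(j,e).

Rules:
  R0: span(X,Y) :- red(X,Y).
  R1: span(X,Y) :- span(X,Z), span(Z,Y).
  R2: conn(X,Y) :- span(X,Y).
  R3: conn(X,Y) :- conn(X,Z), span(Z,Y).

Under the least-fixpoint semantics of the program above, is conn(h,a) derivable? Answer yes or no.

round 1: derive span(a,b) via R0 from red(a,b)
round 1: derive span(a,j) via R0 from red(a,j)
round 1: derive span(e,b) via R0 from red(e,b)
round 1: derive span(f,j) via R0 from red(f,j)
round 1: derive span(g,b) via R0 from red(g,b)
round 1: derive span(h,a) via R0 from red(h,a)
round 1: derive span(h,d) via R0 from red(h,d)
round 1: derive span(j,a) via R0 from red(j,a)
round 1: derive span(j,e) via R0 from red(j,e)
round 2: derive span(a,a) via R1 from span(a,j), span(j,a)
round 2: derive span(a,e) via R1 from span(a,j), span(j,e)
round 2: derive span(f,a) via R1 from span(f,j), span(j,a)
round 2: derive span(f,e) via R1 from span(f,j), span(j,e)
round 2: derive span(h,b) via R1 from span(h,a), span(a,b)
round 2: derive span(h,j) via R1 from span(h,a), span(a,j)
round 2: derive span(j,b) via R1 from span(j,a), span(a,b)
round 2: derive span(j,j) via R1 from span(j,a), span(a,j)
round 2: derive conn(a,b) via R2 from span(a,b)
round 2: derive conn(a,j) via R2 from span(a,j)
round 2: derive conn(e,b) via R2 from span(e,b)
round 2: derive conn(f,j) via R2 from span(f,j)
round 2: derive conn(g,b) via R2 from span(g,b)
round 2: derive conn(h,a) via R2 from span(h,a)
round 2: derive conn(h,d) via R2 from span(h,d)
round 2: derive conn(j,a) via R2 from span(j,a)
round 2: derive conn(j,e) via R2 from span(j,e)
round 3: derive span(f,b) via R1 from span(f,a), span(a,b)
round 3: derive span(h,e) via R1 from span(h,a), span(a,e)
round 3: derive conn(a,a) via R2 from span(a,a)
round 3: derive conn(a,e) via R2 from span(a,e)
round 3: derive conn(f,a) via R2 from span(f,a)
round 3: derive conn(f,e) via R2 from span(f,e)
round 3: derive conn(h,b) via R2 from span(h,b)
round 3: derive conn(h,j) via R2 from span(h,j)
round 3: derive conn(j,b) via R2 from span(j,b)
round 3: derive conn(j,j) via R2 from span(j,j)
round 3: derive conn(f,b) via R3 from conn(f,j), span(j,b)
round 3: derive conn(h,e) via R3 from conn(h,a), span(a,e)

yes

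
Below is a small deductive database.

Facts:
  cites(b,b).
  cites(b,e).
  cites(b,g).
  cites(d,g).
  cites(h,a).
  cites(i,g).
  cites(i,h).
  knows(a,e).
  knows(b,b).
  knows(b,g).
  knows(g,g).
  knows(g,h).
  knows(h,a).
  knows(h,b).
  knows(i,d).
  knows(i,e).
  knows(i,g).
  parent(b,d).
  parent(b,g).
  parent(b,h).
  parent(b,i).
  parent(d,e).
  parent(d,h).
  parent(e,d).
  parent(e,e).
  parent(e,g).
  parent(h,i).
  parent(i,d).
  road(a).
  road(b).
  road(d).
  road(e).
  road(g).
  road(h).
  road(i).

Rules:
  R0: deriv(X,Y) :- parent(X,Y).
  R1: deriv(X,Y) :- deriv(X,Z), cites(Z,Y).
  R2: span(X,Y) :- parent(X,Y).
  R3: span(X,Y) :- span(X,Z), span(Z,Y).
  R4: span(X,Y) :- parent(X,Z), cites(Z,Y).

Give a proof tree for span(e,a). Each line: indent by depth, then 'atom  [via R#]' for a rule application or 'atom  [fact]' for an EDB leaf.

round 1: derive span(b,d) via R2 from parent(b,d)
round 1: derive span(b,g) via R2 from parent(b,g)
round 1: derive span(b,h) via R2 from parent(b,h)
round 1: derive span(b,i) via R2 from parent(b,i)
round 1: derive span(d,e) via R2 from parent(d,e)
round 1: derive span(d,h) via R2 from parent(d,h)
round 1: derive span(e,d) via R2 from parent(e,d)
round 1: derive span(e,e) via R2 from parent(e,e)
round 1: derive span(e,g) via R2 from parent(e,g)
round 1: derive span(h,i) via R2 from parent(h,i)
round 1: derive span(i,d) via R2 from parent(i,d)
round 1: derive span(b,a) via R4 from parent(b,h), cites(h,a)
round 1: derive span(d,a) via R4 from parent(d,h), cites(h,a)
round 1: derive span(h,g) via R4 from parent(h,i), cites(i,g)
round 1: derive span(h,h) via R4 from parent(h,i), cites(i,h)
round 1: derive span(i,g) via R4 from parent(i,d), cites(d,g)
round 2: derive span(b,e) via R3 from span(b,d), span(d,e)
round 2: derive span(d,d) via R3 from span(d,e), span(e,d)
round 2: derive span(d,g) via R3 from span(d,e), span(e,g)
round 2: derive span(d,i) via R3 from span(d,h), span(h,i)
round 2: derive span(e,a) via R3 from span(e,d), span(d,a)
round 2: derive span(e,h) via R3 from span(e,d), span(d,h)
round 2: derive span(h,d) via R3 from span(h,i), span(i,d)
round 2: derive span(i,a) via R3 from span(i,d), span(d,a)
round 2: derive span(i,e) via R3 from span(i,d), span(d,e)
round 2: derive span(i,h) via R3 from span(i,d), span(d,h)
round 3: derive span(e,i) via R3 from span(e,d), span(d,i)
round 3: derive span(h,a) via R3 from span(h,d), span(d,a)
round 3: derive span(h,e) via R3 from span(h,d), span(d,e)
round 3: derive span(i,i) via R3 from span(i,d), span(d,i)

span(e,a)  [via R3]
  span(e,d)  [via R2]
    parent(e,d)  [fact]
  span(d,a)  [via R4]
    parent(d,h)  [fact]
    cites(h,a)  [fact]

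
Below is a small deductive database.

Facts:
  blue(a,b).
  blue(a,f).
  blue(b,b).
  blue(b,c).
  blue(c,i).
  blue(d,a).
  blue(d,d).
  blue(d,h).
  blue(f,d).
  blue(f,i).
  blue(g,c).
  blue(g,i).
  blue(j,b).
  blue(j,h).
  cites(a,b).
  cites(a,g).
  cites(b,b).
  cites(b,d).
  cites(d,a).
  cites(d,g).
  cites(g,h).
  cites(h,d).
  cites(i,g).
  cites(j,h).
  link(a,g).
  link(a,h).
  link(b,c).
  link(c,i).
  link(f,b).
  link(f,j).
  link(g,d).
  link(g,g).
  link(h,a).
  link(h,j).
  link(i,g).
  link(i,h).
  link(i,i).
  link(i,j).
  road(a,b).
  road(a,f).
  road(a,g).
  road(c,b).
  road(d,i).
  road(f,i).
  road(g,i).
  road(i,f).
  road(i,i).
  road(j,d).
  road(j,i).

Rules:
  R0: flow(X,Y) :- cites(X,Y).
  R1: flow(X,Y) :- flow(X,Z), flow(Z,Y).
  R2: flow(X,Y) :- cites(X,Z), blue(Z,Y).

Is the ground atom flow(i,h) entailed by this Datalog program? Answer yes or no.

round 1: derive flow(a,b) via R0 from cites(a,b)
round 1: derive flow(a,g) via R0 from cites(a,g)
round 1: derive flow(b,b) via R0 from cites(b,b)
round 1: derive flow(b,d) via R0 from cites(b,d)
round 1: derive flow(d,a) via R0 from cites(d,a)
round 1: derive flow(d,g) via R0 from cites(d,g)
round 1: derive flow(g,h) via R0 from cites(g,h)
round 1: derive flow(h,d) via R0 from cites(h,d)
round 1: derive flow(i,g) via R0 from cites(i,g)
round 1: derive flow(j,h) via R0 from cites(j,h)
round 1: derive flow(a,c) via R2 from cites(a,b), blue(b,c)
round 1: derive flow(a,i) via R2 from cites(a,g), blue(g,i)
round 1: derive flow(b,a) via R2 from cites(b,d), blue(d,a)
round 1: derive flow(b,c) via R2 from cites(b,b), blue(b,c)
round 1: derive flow(b,h) via R2 from cites(b,d), blue(d,h)
round 1: derive flow(d,b) via R2 from cites(d,a), blue(a,b)
round 1: derive flow(d,c) via R2 from cites(d,g), blue(g,c)
round 1: derive flow(d,f) via R2 from cites(d,a), blue(a,f)
round 1: derive flow(d,i) via R2 from cites(d,g), blue(g,i)
round 1: derive flow(h,a) via R2 from cites(h,d), blue(d,a)
round 1: derive flow(h,h) via R2 from cites(h,d), blue(d,h)
round 1: derive flow(i,c) via R2 from cites(i,g), blue(g,c)
round 1: derive flow(i,i) via R2 from cites(i,g), blue(g,i)
round 2: derive flow(a,a) via R1 from flow(a,b), flow(b,a)
round 2: derive flow(a,d) via R1 from flow(a,b), flow(b,d)
round 2: derive flow(a,h) via R1 from flow(a,b), flow(b,h)
round 2: derive flow(b,f) via R1 from flow(b,d), flow(d,f)
round 2: derive flow(b,g) via R1 from flow(b,a), flow(a,g)
round 2: derive flow(b,i) via R1 from flow(b,a), flow(a,i)
round 2: derive flow(d,d) via R1 from flow(d,b), flow(b,d)
round 2: derive flow(d,h) via R1 from flow(d,b), flow(b,h)
round 2: derive flow(g,a) via R1 from flow(g,h), flow(h,a)
round 2: derive flow(g,d) via R1 from flow(g,h), flow(h,d)
round 2: derive flow(h,b) via R1 from flow(h,a), flow(a,b)
round 2: derive flow(h,c) via R1 from flow(h,a), flow(a,c)
round 2: derive flow(h,f) via R1 from flow(h,d), flow(d,f)
round 2: derive flow(h,g) via R1 from flow(h,a), flow(a,g)
round 2: derive flow(h,i) via R1 from flow(h,a), flow(a,i)
round 2: derive flow(i,h) via R1 from flow(i,g), flow(g,h)
round 2: derive flow(j,a) via R1 from flow(j,h), flow(h,a)
round 2: derive flow(j,d) via R1 from flow(j,h), flow(h,d)
round 3: derive flow(a,f) via R1 from flow(a,b), flow(b,f)
round 3: derive flow(g,b) via R1 from flow(g,a), flow(a,b)
round 3: derive flow(g,c) via R1 from flow(g,a), flow(a,c)
round 3: derive flow(g,f) via R1 from flow(g,d), flow(d,f)
round 3: derive flow(g,g) via R1 from flow(g,a), flow(a,g)
round 3: derive flow(g,i) via R1 from flow(g,a), flow(a,i)
round 3: derive flow(i,a) via R1 from flow(i,g), flow(g,a)
round 3: derive flow(i,b) via R1 from flow(i,h), flow(h,b)
round 3: derive flow(i,d) via R1 from flow(i,g), flow(g,d)
round 3: derive flow(i,f) via R1 from flow(i,h), flow(h,f)
round 3: derive flow(j,b) via R1 from flow(j,a), flow(a,b)
round 3: derive flow(j,c) via R1 from flow(j,a), flow(a,c)
round 3: derive flow(j,f) via R1 from flow(j,d), flow(d,f)
round 3: derive flow(j,g) via R1 from flow(j,a), flow(a,g)
round 3: derive flow(j,i) via R1 from flow(j,a), flow(a,i)

yes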